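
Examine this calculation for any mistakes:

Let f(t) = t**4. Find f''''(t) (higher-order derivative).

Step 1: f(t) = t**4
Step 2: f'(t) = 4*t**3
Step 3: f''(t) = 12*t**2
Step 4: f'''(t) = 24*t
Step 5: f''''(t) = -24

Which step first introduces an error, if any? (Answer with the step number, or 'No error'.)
Step 5

Step 5 is incorrect due to a sign flip.
The step shows: -24
The correct value should be: 24

Explanation: The sign of the whole expression was flipped: the term 24 was incorrectly written as -24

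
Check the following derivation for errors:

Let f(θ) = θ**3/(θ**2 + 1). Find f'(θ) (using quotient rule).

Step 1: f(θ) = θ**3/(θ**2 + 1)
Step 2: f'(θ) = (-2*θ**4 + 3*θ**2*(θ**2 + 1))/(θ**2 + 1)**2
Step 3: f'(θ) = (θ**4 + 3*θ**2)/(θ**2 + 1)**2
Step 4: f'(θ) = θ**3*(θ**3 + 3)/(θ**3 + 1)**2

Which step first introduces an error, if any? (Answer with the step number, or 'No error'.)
Step 4

Step 4 is incorrect due to a wrong exponent.
The step shows: θ**3*(θ**3 + 3)/(θ**3 + 1)**2
The correct value should be: θ**2*(θ**2 + 3)/(θ**2 + 1)**2

Explanation: The exponent 2 on θ was incorrectly written as 3: the term θ**2*(θ**2 + 3)/(θ**2 + 1)**2 was incorrectly written as θ**3*(θ**3 + 3)/(θ**3 + 1)**2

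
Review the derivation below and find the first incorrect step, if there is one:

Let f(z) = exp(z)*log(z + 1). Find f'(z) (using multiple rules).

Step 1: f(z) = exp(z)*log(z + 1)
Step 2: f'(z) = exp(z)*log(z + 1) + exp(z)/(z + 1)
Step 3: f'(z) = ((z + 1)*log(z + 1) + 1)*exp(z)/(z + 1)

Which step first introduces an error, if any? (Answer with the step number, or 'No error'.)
No error

All steps in this derivation are correct.
The final answer f'(z) = ((z + 1)*log(z + 1) + 1)*exp(z)/(z + 1) is valid.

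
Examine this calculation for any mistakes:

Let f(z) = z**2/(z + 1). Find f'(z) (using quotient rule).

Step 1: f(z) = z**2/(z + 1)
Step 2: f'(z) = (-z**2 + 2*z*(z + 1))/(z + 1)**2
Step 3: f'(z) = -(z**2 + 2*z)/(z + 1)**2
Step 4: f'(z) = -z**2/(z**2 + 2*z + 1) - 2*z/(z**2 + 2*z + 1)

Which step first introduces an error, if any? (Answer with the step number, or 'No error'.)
Step 3

Step 3 is incorrect due to a sign flip.
The step shows: -(z**2 + 2*z)/(z + 1)**2
The correct value should be: (z**2 + 2*z)/(z + 1)**2

Explanation: The sign of the whole expression was flipped: the term (z**2 + 2*z)/(z + 1)**2 was incorrectly written as -(z**2 + 2*z)/(z + 1)**2
The later steps are derived from this incorrect expression, so the error originates in Step 3.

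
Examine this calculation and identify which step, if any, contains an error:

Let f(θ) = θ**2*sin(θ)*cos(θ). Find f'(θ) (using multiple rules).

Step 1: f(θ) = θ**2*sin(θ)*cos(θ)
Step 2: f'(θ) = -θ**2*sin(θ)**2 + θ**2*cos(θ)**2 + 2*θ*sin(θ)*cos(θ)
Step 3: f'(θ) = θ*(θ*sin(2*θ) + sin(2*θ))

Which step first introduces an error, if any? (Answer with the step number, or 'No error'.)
Step 3

Step 3 is incorrect due to a wrong trig function.
The step shows: θ*(θ*sin(2*θ) + sin(2*θ))
The correct value should be: θ*(θ*cos(2*θ) + sin(2*θ))

Explanation: cos(2*θ) was incorrectly written as sin(2*θ): the term θ*(θ*cos(2*θ) + sin(2*θ)) was incorrectly written as θ*(θ*sin(2*θ) + sin(2*θ))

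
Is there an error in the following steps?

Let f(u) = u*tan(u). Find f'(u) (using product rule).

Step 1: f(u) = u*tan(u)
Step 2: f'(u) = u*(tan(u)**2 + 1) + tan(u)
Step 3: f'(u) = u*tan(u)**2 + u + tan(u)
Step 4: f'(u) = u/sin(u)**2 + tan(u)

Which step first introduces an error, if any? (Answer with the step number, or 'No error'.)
Step 4

Step 4 is incorrect due to a wrong trig function.
The step shows: u/sin(u)**2 + tan(u)
The correct value should be: u/cos(u)**2 + tan(u)

Explanation: cos(u) was incorrectly written as sin(u): the term u/cos(u)**2 was incorrectly written as u/sin(u)**2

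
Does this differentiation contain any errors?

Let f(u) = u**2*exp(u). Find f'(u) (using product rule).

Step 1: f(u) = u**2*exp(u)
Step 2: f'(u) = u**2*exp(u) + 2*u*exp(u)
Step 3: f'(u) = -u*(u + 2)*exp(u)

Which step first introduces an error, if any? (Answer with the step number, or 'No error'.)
Step 3

Step 3 is incorrect due to a sign flip.
The step shows: -u*(u + 2)*exp(u)
The correct value should be: u*(u + 2)*exp(u)

Explanation: The sign of the whole expression was flipped: the term u*(u + 2)*exp(u) was incorrectly written as -u*(u + 2)*exp(u)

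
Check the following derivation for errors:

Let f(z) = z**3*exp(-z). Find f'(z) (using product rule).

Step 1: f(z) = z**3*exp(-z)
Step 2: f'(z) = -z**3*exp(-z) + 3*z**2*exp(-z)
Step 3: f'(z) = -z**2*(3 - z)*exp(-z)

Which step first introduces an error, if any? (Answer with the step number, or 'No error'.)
Step 3

Step 3 is incorrect due to a sign flip.
The step shows: -z**2*(3 - z)*exp(-z)
The correct value should be: z**2*(3 - z)*exp(-z)

Explanation: The sign of the whole expression was flipped: the term z**2*(3 - z)*exp(-z) was incorrectly written as -z**2*(3 - z)*exp(-z)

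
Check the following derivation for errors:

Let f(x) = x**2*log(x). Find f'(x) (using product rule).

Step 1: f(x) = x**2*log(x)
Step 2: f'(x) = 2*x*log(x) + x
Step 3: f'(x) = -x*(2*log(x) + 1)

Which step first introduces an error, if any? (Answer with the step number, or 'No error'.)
Step 3

Step 3 is incorrect due to a sign flip.
The step shows: -x*(2*log(x) + 1)
The correct value should be: x*(2*log(x) + 1)

Explanation: The sign of the whole expression was flipped: the term x*(2*log(x) + 1) was incorrectly written as -x*(2*log(x) + 1)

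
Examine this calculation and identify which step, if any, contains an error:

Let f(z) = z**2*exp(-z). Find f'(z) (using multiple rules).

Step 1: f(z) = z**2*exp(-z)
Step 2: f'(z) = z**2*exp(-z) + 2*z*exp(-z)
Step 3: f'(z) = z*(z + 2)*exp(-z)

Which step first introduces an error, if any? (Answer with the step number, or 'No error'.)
Step 2

Step 2 is incorrect due to a sign flip.
The step shows: z**2*exp(-z) + 2*z*exp(-z)
The correct value should be: -z**2*exp(-z) + 2*z*exp(-z)

Explanation: The sign of one term was flipped: the term -z**2*exp(-z) was incorrectly written as z**2*exp(-z)
The later steps are derived from this incorrect expression, so the error originates in Step 2.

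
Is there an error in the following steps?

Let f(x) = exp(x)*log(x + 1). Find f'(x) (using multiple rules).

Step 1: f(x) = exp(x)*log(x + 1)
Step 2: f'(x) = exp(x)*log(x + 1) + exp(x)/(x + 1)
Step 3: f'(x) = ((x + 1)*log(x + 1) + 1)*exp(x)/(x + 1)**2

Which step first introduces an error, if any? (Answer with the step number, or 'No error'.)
Step 3

Step 3 is incorrect due to a wrong exponent.
The step shows: ((x + 1)*log(x + 1) + 1)*exp(x)/(x + 1)**2
The correct value should be: ((x + 1)*log(x + 1) + 1)*exp(x)/(x + 1)

Explanation: The exponent -1 on x + 1 was incorrectly written as -2: the term ((x + 1)*log(x + 1) + 1)*exp(x)/(x + 1) was incorrectly written as ((x + 1)*log(x + 1) + 1)*exp(x)/(x + 1)**2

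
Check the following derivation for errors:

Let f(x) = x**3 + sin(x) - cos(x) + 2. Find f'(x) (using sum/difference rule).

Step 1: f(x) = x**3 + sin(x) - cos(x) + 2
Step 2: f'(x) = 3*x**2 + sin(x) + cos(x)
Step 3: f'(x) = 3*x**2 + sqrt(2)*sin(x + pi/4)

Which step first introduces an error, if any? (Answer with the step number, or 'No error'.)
No error

All steps in this derivation are correct.
The final answer f'(x) = 3*x**2 + sqrt(2)*sin(x + pi/4) is valid.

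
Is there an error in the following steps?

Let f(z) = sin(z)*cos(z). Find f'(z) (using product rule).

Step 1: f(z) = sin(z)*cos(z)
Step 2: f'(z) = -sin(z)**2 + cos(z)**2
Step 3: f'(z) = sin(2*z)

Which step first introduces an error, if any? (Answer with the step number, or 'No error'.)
Step 3

Step 3 is incorrect due to a wrong trig function.
The step shows: sin(2*z)
The correct value should be: cos(2*z)

Explanation: cos(2*z) was incorrectly written as sin(2*z): the term cos(2*z) was incorrectly written as sin(2*z)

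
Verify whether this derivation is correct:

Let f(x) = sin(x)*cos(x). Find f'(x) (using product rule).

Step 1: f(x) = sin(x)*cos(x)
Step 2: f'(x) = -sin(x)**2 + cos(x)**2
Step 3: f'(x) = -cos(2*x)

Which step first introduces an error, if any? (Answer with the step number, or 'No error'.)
Step 3

Step 3 is incorrect due to a sign flip.
The step shows: -cos(2*x)
The correct value should be: cos(2*x)

Explanation: The sign of the whole expression was flipped: the term cos(2*x) was incorrectly written as -cos(2*x)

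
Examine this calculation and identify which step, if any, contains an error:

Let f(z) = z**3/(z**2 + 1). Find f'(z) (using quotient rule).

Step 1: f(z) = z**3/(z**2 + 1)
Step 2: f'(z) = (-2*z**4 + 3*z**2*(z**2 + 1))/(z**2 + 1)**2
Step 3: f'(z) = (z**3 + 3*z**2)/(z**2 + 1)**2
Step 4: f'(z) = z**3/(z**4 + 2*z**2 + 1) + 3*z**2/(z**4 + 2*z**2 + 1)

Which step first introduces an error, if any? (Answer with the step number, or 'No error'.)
Step 3

Step 3 is incorrect due to a wrong exponent.
The step shows: (z**3 + 3*z**2)/(z**2 + 1)**2
The correct value should be: (z**4 + 3*z**2)/(z**2 + 1)**2

Explanation: The exponent 4 on z was incorrectly written as 3: the term (z**4 + 3*z**2)/(z**2 + 1)**2 was incorrectly written as (z**3 + 3*z**2)/(z**2 + 1)**2
The later steps are derived from this incorrect expression, so the error originates in Step 3.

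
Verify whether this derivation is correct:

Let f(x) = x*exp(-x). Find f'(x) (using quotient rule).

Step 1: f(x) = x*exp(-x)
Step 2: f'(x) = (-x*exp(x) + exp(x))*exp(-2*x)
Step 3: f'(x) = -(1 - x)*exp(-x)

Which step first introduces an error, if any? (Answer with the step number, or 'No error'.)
Step 3

Step 3 is incorrect due to a sign flip.
The step shows: -(1 - x)*exp(-x)
The correct value should be: (1 - x)*exp(-x)

Explanation: The sign of the whole expression was flipped: the term (1 - x)*exp(-x) was incorrectly written as -(1 - x)*exp(-x)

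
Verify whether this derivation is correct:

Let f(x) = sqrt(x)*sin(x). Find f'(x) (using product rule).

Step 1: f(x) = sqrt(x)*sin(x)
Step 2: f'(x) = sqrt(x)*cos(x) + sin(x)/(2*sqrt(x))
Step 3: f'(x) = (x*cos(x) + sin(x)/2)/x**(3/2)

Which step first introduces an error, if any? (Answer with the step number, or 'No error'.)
Step 3

Step 3 is incorrect due to a wrong exponent.
The step shows: (x*cos(x) + sin(x)/2)/x**(3/2)
The correct value should be: (x*cos(x) + sin(x)/2)/sqrt(x)

Explanation: The exponent -1/2 on x was incorrectly written as -3/2: the term (x*cos(x) + sin(x)/2)/sqrt(x) was incorrectly written as (x*cos(x) + sin(x)/2)/x**(3/2)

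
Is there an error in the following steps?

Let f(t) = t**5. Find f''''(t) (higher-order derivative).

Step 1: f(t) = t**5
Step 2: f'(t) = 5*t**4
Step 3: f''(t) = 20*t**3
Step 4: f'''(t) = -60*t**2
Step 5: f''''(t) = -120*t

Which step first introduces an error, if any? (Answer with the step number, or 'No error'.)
Step 4

Step 4 is incorrect due to a sign flip.
The step shows: -60*t**2
The correct value should be: 60*t**2

Explanation: The sign of the whole expression was flipped: the term 60*t**2 was incorrectly written as -60*t**2
The later steps are derived from this incorrect expression, so the error originates in Step 4.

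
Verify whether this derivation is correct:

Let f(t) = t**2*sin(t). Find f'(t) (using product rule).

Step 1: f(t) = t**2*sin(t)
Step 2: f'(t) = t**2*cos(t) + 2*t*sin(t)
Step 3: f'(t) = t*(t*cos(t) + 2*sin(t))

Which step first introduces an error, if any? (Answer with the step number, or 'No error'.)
No error

All steps in this derivation are correct.
The final answer f'(t) = t*(t*cos(t) + 2*sin(t)) is valid.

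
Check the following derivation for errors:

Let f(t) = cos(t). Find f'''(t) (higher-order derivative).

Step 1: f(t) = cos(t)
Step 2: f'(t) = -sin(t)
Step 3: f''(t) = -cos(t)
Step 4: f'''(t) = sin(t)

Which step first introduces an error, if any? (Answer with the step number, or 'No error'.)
No error

All steps in this derivation are correct.
The final answer f'''(t) = sin(t) is valid.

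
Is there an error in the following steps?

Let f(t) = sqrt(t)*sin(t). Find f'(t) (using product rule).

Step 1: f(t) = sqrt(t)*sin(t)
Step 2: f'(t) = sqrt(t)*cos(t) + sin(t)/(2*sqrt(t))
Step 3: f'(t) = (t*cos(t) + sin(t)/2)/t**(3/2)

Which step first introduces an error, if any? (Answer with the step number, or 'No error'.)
Step 3

Step 3 is incorrect due to a wrong exponent.
The step shows: (t*cos(t) + sin(t)/2)/t**(3/2)
The correct value should be: (t*cos(t) + sin(t)/2)/sqrt(t)

Explanation: The exponent -1/2 on t was incorrectly written as -3/2: the term (t*cos(t) + sin(t)/2)/sqrt(t) was incorrectly written as (t*cos(t) + sin(t)/2)/t**(3/2)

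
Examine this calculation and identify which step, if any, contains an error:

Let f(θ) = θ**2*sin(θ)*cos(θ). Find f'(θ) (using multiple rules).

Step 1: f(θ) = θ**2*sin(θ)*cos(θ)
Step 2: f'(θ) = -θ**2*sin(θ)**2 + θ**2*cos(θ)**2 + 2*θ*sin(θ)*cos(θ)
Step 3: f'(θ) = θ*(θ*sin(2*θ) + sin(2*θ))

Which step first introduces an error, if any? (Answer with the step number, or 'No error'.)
Step 3

Step 3 is incorrect due to a wrong trig function.
The step shows: θ*(θ*sin(2*θ) + sin(2*θ))
The correct value should be: θ*(θ*cos(2*θ) + sin(2*θ))

Explanation: cos(2*θ) was incorrectly written as sin(2*θ): the term θ*(θ*cos(2*θ) + sin(2*θ)) was incorrectly written as θ*(θ*sin(2*θ) + sin(2*θ))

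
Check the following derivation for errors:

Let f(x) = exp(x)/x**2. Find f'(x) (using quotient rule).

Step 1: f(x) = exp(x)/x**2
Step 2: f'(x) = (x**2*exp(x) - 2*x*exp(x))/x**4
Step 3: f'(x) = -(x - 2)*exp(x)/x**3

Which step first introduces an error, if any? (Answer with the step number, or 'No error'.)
Step 3

Step 3 is incorrect due to a sign flip.
The step shows: -(x - 2)*exp(x)/x**3
The correct value should be: (x - 2)*exp(x)/x**3

Explanation: The sign of the whole expression was flipped: the term (x - 2)*exp(x)/x**3 was incorrectly written as -(x - 2)*exp(x)/x**3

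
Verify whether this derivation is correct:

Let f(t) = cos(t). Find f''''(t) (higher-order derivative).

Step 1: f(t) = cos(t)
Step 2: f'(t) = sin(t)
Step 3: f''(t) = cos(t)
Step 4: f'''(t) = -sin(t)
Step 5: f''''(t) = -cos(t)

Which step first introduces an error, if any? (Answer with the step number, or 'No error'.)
Step 2

Step 2 is incorrect due to a sign flip.
The step shows: sin(t)
The correct value should be: -sin(t)

Explanation: The sign of the whole expression was flipped: the term -sin(t) was incorrectly written as sin(t)
The later steps are derived from this incorrect expression, so the error originates in Step 2.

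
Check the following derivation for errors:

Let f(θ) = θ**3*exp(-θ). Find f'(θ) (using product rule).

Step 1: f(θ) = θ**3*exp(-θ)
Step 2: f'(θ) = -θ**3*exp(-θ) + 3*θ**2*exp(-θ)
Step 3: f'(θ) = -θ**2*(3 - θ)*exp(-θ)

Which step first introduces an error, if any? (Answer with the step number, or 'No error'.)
Step 3

Step 3 is incorrect due to a sign flip.
The step shows: -θ**2*(3 - θ)*exp(-θ)
The correct value should be: θ**2*(3 - θ)*exp(-θ)

Explanation: The sign of the whole expression was flipped: the term θ**2*(3 - θ)*exp(-θ) was incorrectly written as -θ**2*(3 - θ)*exp(-θ)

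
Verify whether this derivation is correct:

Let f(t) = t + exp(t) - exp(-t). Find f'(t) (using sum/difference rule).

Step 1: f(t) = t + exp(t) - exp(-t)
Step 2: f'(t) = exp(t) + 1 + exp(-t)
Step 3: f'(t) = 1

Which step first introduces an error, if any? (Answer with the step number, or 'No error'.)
Step 3

Step 3 is incorrect due to a dropped term.
The step shows: 1
The correct value should be: 2*cosh(t) + 1

Explanation: A term was dropped: the term 2*cosh(t) was incorrectly omitted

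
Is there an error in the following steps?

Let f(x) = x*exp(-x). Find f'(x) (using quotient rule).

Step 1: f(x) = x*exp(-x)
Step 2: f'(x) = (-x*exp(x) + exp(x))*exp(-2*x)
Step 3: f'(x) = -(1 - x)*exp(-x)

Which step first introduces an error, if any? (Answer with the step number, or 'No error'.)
Step 3

Step 3 is incorrect due to a sign flip.
The step shows: -(1 - x)*exp(-x)
The correct value should be: (1 - x)*exp(-x)

Explanation: The sign of the whole expression was flipped: the term (1 - x)*exp(-x) was incorrectly written as -(1 - x)*exp(-x)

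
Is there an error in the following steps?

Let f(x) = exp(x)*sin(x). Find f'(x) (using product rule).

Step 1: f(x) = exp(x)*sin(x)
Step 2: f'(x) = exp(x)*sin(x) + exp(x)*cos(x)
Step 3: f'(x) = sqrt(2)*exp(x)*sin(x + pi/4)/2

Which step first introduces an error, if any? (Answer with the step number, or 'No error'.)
Step 3

Step 3 is incorrect due to a wrong exponent.
The step shows: sqrt(2)*exp(x)*sin(x + pi/4)/2
The correct value should be: sqrt(2)*exp(x)*sin(x + pi/4)

Explanation: The exponent 1/2 on 2 was incorrectly written as -1/2: the term sqrt(2)*exp(x)*sin(x + pi/4) was incorrectly written as sqrt(2)*exp(x)*sin(x + pi/4)/2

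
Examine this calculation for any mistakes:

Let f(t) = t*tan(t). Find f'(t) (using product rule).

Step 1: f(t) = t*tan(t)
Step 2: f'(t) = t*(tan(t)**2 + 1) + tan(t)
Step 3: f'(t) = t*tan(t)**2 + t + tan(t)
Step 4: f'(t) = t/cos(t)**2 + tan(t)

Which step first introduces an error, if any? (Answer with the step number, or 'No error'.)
No error

All steps in this derivation are correct.
The final answer f'(t) = t/cos(t)**2 + tan(t) is valid.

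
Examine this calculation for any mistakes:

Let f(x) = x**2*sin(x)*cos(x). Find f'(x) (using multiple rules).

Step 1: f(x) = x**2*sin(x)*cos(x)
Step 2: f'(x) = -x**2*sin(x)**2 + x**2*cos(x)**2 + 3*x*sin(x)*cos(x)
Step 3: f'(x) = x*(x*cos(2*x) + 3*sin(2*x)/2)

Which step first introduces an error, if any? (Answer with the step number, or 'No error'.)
Step 2

Step 2 is incorrect due to a wrong coefficient.
The step shows: -x**2*sin(x)**2 + x**2*cos(x)**2 + 3*x*sin(x)*cos(x)
The correct value should be: -x**2*sin(x)**2 + x**2*cos(x)**2 + 2*x*sin(x)*cos(x)

Explanation: The coefficient 2 was incorrectly written as 3: the term 2*x*sin(x)*cos(x) was incorrectly written as 3*x*sin(x)*cos(x)
The later steps are derived from this incorrect expression, so the error originates in Step 2.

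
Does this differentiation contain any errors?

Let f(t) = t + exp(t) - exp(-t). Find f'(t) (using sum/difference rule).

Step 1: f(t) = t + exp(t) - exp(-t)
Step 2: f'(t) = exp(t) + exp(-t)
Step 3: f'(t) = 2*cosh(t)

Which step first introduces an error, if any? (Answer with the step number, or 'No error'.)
Step 2

Step 2 is incorrect due to a dropped term.
The step shows: exp(t) + exp(-t)
The correct value should be: exp(t) + 1 + exp(-t)

Explanation: A term was dropped: the term 1 was incorrectly omitted
The later steps are derived from this incorrect expression, so the error originates in Step 2.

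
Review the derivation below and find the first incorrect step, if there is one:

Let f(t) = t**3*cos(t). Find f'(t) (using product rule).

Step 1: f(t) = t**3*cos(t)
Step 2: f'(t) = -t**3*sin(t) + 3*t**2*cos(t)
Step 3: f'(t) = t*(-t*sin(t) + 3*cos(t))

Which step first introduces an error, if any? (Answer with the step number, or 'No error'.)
Step 3

Step 3 is incorrect due to a wrong exponent.
The step shows: t*(-t*sin(t) + 3*cos(t))
The correct value should be: t**2*(-t*sin(t) + 3*cos(t))

Explanation: The exponent 2 on t was incorrectly written as 1: the term t**2*(-t*sin(t) + 3*cos(t)) was incorrectly written as t*(-t*sin(t) + 3*cos(t))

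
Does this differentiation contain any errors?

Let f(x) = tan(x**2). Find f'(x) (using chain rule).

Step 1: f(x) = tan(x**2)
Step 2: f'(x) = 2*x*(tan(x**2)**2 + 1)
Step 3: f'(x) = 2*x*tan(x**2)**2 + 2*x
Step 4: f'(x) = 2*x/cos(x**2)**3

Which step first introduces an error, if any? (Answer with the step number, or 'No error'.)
Step 4

Step 4 is incorrect due to a wrong exponent.
The step shows: 2*x/cos(x**2)**3
The correct value should be: 2*x/cos(x**2)**2

Explanation: The exponent -2 on cos(x**2) was incorrectly written as -3: the term 2*x/cos(x**2)**2 was incorrectly written as 2*x/cos(x**2)**3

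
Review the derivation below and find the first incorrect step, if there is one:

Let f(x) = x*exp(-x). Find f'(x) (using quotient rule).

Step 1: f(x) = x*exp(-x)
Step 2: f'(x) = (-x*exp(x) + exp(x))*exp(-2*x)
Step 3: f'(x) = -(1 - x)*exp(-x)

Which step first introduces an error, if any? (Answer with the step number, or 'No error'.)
Step 3

Step 3 is incorrect due to a sign flip.
The step shows: -(1 - x)*exp(-x)
The correct value should be: (1 - x)*exp(-x)

Explanation: The sign of the whole expression was flipped: the term (1 - x)*exp(-x) was incorrectly written as -(1 - x)*exp(-x)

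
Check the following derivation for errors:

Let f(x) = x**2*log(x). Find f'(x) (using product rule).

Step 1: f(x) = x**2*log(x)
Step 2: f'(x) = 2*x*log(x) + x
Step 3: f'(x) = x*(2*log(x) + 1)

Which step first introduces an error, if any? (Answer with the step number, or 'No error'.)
No error

All steps in this derivation are correct.
The final answer f'(x) = x*(2*log(x) + 1) is valid.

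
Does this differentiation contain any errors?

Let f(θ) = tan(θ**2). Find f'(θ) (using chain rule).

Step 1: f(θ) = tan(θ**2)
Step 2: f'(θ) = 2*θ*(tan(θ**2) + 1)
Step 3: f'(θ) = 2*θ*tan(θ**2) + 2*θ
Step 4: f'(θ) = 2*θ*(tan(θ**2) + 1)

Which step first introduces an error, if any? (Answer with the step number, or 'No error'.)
Step 2

Step 2 is incorrect due to a wrong exponent.
The step shows: 2*θ*(tan(θ**2) + 1)
The correct value should be: 2*θ*(tan(θ**2)**2 + 1)

Explanation: The exponent 2 on tan(θ**2) was incorrectly written as 1: the term 2*θ*(tan(θ**2)**2 + 1) was incorrectly written as 2*θ*(tan(θ**2) + 1)
The later steps are derived from this incorrect expression, so the error originates in Step 2.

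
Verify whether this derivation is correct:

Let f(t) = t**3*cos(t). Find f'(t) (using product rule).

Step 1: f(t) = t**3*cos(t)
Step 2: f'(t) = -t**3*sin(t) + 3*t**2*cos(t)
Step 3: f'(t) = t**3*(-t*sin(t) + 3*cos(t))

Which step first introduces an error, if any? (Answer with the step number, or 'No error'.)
Step 3

Step 3 is incorrect due to a wrong exponent.
The step shows: t**3*(-t*sin(t) + 3*cos(t))
The correct value should be: t**2*(-t*sin(t) + 3*cos(t))

Explanation: The exponent 2 on t was incorrectly written as 3: the term t**2*(-t*sin(t) + 3*cos(t)) was incorrectly written as t**3*(-t*sin(t) + 3*cos(t))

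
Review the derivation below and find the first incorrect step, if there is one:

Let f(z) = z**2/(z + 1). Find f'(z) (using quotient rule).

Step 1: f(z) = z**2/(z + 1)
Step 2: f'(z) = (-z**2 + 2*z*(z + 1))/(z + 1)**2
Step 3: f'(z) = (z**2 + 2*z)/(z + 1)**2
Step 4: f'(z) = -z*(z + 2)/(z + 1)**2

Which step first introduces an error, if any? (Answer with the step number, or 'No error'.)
Step 4

Step 4 is incorrect due to a sign flip.
The step shows: -z*(z + 2)/(z + 1)**2
The correct value should be: z*(z + 2)/(z + 1)**2

Explanation: The sign of the whole expression was flipped: the term z*(z + 2)/(z + 1)**2 was incorrectly written as -z*(z + 2)/(z + 1)**2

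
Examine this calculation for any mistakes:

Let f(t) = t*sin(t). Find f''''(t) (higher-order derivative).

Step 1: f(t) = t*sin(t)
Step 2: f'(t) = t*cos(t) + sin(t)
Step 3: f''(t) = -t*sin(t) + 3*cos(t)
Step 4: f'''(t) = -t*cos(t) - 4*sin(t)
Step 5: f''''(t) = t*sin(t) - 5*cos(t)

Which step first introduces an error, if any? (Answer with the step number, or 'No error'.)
Step 3

Step 3 is incorrect due to a wrong coefficient.
The step shows: -t*sin(t) + 3*cos(t)
The correct value should be: -t*sin(t) + 2*cos(t)

Explanation: The coefficient 2 was incorrectly written as 3: the term 2*cos(t) was incorrectly written as 3*cos(t)
The later steps are derived from this incorrect expression, so the error originates in Step 3.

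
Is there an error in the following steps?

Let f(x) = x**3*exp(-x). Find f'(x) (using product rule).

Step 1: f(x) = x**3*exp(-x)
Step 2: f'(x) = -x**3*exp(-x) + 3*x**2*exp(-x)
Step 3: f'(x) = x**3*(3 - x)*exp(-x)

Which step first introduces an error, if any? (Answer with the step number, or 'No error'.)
Step 3

Step 3 is incorrect due to a wrong exponent.
The step shows: x**3*(3 - x)*exp(-x)
The correct value should be: x**2*(3 - x)*exp(-x)

Explanation: The exponent 2 on x was incorrectly written as 3: the term x**2*(3 - x)*exp(-x) was incorrectly written as x**3*(3 - x)*exp(-x)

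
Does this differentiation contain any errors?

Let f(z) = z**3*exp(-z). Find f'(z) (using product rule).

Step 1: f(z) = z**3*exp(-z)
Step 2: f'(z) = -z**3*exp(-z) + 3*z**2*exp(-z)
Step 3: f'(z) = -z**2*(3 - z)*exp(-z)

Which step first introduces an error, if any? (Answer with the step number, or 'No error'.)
Step 3

Step 3 is incorrect due to a sign flip.
The step shows: -z**2*(3 - z)*exp(-z)
The correct value should be: z**2*(3 - z)*exp(-z)

Explanation: The sign of the whole expression was flipped: the term z**2*(3 - z)*exp(-z) was incorrectly written as -z**2*(3 - z)*exp(-z)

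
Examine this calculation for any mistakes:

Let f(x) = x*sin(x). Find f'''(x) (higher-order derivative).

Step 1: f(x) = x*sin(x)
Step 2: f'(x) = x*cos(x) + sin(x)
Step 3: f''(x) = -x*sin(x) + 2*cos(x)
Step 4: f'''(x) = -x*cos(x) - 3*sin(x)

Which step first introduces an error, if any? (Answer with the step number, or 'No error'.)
No error

All steps in this derivation are correct.
The final answer f'''(x) = -x*cos(x) - 3*sin(x) is valid.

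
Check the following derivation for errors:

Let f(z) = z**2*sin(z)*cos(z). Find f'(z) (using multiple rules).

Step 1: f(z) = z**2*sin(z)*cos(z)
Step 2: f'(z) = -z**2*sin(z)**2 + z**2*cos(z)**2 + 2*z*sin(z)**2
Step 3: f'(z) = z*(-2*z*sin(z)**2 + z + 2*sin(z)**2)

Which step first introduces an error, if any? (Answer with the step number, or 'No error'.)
Step 2

Step 2 is incorrect due to a wrong trig function.
The step shows: -z**2*sin(z)**2 + z**2*cos(z)**2 + 2*z*sin(z)**2
The correct value should be: -z**2*sin(z)**2 + z**2*cos(z)**2 + 2*z*sin(z)*cos(z)

Explanation: cos(z) was incorrectly written as sin(z): the term 2*z*sin(z)*cos(z) was incorrectly written as 2*z*sin(z)**2
The later steps are derived from this incorrect expression, so the error originates in Step 2.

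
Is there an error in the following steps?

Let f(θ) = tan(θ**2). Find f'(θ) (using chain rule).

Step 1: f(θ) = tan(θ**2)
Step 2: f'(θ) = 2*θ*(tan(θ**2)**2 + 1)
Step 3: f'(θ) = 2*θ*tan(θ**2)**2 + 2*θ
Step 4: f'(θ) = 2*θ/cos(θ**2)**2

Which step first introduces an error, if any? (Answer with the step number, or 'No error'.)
No error

All steps in this derivation are correct.
The final answer f'(θ) = 2*θ/cos(θ**2)**2 is valid.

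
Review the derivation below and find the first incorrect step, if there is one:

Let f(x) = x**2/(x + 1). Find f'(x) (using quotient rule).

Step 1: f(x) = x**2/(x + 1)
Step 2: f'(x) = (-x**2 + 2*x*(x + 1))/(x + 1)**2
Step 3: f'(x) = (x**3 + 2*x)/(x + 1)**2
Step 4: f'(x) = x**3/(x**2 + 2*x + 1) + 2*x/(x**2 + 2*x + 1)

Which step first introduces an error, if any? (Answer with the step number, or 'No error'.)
Step 3

Step 3 is incorrect due to a wrong exponent.
The step shows: (x**3 + 2*x)/(x + 1)**2
The correct value should be: (x**2 + 2*x)/(x + 1)**2

Explanation: The exponent 2 on x was incorrectly written as 3: the term (x**2 + 2*x)/(x + 1)**2 was incorrectly written as (x**3 + 2*x)/(x + 1)**2
The later steps are derived from this incorrect expression, so the error originates in Step 3.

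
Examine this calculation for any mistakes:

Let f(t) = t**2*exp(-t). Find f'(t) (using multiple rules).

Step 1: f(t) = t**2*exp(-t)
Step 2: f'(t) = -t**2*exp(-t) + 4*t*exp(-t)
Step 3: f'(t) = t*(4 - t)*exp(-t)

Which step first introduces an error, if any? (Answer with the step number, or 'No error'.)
Step 2

Step 2 is incorrect due to a wrong coefficient.
The step shows: -t**2*exp(-t) + 4*t*exp(-t)
The correct value should be: -t**2*exp(-t) + 2*t*exp(-t)

Explanation: The coefficient 2 was incorrectly written as 4: the term 2*t*exp(-t) was incorrectly written as 4*t*exp(-t)
The later steps are derived from this incorrect expression, so the error originates in Step 2.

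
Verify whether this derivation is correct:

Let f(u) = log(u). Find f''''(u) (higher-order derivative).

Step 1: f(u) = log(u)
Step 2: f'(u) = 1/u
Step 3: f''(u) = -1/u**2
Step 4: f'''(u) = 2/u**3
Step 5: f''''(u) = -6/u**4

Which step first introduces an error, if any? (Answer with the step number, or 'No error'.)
No error

All steps in this derivation are correct.
The final answer f''''(u) = -6/u**4 is valid.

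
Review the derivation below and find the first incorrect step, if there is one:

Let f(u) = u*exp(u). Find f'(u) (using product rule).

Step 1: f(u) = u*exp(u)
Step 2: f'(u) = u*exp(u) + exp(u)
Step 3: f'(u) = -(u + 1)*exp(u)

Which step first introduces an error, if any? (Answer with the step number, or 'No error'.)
Step 3

Step 3 is incorrect due to a sign flip.
The step shows: -(u + 1)*exp(u)
The correct value should be: (u + 1)*exp(u)

Explanation: The sign of the whole expression was flipped: the term (u + 1)*exp(u) was incorrectly written as -(u + 1)*exp(u)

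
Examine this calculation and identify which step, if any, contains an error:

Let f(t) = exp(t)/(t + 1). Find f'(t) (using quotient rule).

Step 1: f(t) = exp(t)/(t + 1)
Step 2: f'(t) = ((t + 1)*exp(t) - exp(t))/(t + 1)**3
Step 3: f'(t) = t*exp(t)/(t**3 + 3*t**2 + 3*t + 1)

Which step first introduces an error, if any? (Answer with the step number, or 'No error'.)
Step 2

Step 2 is incorrect due to a wrong exponent.
The step shows: ((t + 1)*exp(t) - exp(t))/(t + 1)**3
The correct value should be: ((t + 1)*exp(t) - exp(t))/(t + 1)**2

Explanation: The exponent -2 on t + 1 was incorrectly written as -3: the term ((t + 1)*exp(t) - exp(t))/(t + 1)**2 was incorrectly written as ((t + 1)*exp(t) - exp(t))/(t + 1)**3
The later steps are derived from this incorrect expression, so the error originates in Step 2.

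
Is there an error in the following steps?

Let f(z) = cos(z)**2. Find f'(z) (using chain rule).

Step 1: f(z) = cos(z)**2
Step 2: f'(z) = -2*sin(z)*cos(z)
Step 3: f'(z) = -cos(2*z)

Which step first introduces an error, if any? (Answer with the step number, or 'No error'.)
Step 3

Step 3 is incorrect due to a wrong trig function.
The step shows: -cos(2*z)
The correct value should be: -sin(2*z)

Explanation: sin(2*z) was incorrectly written as cos(2*z): the term -sin(2*z) was incorrectly written as -cos(2*z)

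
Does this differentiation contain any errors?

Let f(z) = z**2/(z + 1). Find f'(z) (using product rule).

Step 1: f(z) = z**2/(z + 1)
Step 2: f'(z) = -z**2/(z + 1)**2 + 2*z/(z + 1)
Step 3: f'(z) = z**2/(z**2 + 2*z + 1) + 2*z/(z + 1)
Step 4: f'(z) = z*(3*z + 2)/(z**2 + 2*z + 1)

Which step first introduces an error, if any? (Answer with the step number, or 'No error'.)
Step 3

Step 3 is incorrect due to a sign flip.
The step shows: z**2/(z**2 + 2*z + 1) + 2*z/(z + 1)
The correct value should be: -z**2/(z**2 + 2*z + 1) + 2*z/(z + 1)

Explanation: The sign of one term was flipped: the term -z**2/(z**2 + 2*z + 1) was incorrectly written as z**2/(z**2 + 2*z + 1)
The later steps are derived from this incorrect expression, so the error originates in Step 3.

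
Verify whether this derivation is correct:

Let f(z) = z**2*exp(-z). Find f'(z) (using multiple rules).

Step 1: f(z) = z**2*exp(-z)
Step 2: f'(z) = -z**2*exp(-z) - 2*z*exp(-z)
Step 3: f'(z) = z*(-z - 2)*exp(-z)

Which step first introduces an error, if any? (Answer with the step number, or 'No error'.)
Step 2

Step 2 is incorrect due to a sign flip.
The step shows: -z**2*exp(-z) - 2*z*exp(-z)
The correct value should be: -z**2*exp(-z) + 2*z*exp(-z)

Explanation: The sign of one term was flipped: the term 2*z*exp(-z) was incorrectly written as -2*z*exp(-z)
The later steps are derived from this incorrect expression, so the error originates in Step 2.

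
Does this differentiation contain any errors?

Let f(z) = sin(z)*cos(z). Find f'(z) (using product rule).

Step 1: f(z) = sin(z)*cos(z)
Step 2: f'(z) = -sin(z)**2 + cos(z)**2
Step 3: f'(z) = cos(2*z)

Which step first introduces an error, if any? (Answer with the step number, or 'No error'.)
No error

All steps in this derivation are correct.
The final answer f'(z) = cos(2*z) is valid.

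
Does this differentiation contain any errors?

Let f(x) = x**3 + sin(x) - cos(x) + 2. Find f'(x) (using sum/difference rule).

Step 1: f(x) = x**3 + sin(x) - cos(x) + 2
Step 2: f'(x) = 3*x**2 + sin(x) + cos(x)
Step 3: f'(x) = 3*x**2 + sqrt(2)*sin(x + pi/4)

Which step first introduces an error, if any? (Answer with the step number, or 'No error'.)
No error

All steps in this derivation are correct.
The final answer f'(x) = 3*x**2 + sqrt(2)*sin(x + pi/4) is valid.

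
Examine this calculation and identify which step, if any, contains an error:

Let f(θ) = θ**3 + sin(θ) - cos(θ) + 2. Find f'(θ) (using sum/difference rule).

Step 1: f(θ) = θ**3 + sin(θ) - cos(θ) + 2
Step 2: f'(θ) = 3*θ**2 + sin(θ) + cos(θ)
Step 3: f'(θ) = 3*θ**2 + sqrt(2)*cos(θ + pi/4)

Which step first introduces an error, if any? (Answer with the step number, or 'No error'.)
Step 3

Step 3 is incorrect due to a wrong trig function.
The step shows: 3*θ**2 + sqrt(2)*cos(θ + pi/4)
The correct value should be: 3*θ**2 + sqrt(2)*sin(θ + pi/4)

Explanation: sin(θ + pi/4) was incorrectly written as cos(θ + pi/4): the term sqrt(2)*sin(θ + pi/4) was incorrectly written as sqrt(2)*cos(θ + pi/4)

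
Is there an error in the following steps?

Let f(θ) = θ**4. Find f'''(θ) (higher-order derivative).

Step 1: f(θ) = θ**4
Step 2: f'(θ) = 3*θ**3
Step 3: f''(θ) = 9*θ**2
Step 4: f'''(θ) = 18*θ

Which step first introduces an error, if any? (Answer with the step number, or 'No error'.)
Step 2

Step 2 is incorrect due to a wrong coefficient.
The step shows: 3*θ**3
The correct value should be: 4*θ**3

Explanation: The coefficient 4 was incorrectly written as 3: the term 4*θ**3 was incorrectly written as 3*θ**3
The later steps are derived from this incorrect expression, so the error originates in Step 2.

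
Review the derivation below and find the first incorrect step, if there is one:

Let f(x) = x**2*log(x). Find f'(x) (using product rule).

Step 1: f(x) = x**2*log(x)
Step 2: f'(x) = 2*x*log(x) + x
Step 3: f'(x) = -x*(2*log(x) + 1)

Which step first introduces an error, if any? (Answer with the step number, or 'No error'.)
Step 3

Step 3 is incorrect due to a sign flip.
The step shows: -x*(2*log(x) + 1)
The correct value should be: x*(2*log(x) + 1)

Explanation: The sign of the whole expression was flipped: the term x*(2*log(x) + 1) was incorrectly written as -x*(2*log(x) + 1)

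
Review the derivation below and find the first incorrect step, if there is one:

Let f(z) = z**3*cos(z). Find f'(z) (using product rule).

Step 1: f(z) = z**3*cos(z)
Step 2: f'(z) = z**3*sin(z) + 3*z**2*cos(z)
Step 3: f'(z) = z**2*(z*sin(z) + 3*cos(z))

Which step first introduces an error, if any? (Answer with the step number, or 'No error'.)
Step 2

Step 2 is incorrect due to a sign flip.
The step shows: z**3*sin(z) + 3*z**2*cos(z)
The correct value should be: -z**3*sin(z) + 3*z**2*cos(z)

Explanation: The sign of one term was flipped: the term -z**3*sin(z) was incorrectly written as z**3*sin(z)
The later steps are derived from this incorrect expression, so the error originates in Step 2.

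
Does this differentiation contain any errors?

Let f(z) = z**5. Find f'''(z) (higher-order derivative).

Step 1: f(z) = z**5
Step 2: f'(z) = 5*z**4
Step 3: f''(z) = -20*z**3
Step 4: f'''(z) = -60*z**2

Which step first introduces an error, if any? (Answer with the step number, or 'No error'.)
Step 3

Step 3 is incorrect due to a sign flip.
The step shows: -20*z**3
The correct value should be: 20*z**3

Explanation: The sign of the whole expression was flipped: the term 20*z**3 was incorrectly written as -20*z**3
The later steps are derived from this incorrect expression, so the error originates in Step 3.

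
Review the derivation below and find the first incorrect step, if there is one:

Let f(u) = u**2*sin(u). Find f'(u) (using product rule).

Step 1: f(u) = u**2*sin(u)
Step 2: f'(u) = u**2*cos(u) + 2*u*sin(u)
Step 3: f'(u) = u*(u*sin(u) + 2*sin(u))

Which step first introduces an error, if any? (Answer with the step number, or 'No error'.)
Step 3

Step 3 is incorrect due to a wrong trig function.
The step shows: u*(u*sin(u) + 2*sin(u))
The correct value should be: u*(u*cos(u) + 2*sin(u))

Explanation: cos(u) was incorrectly written as sin(u): the term u*(u*cos(u) + 2*sin(u)) was incorrectly written as u*(u*sin(u) + 2*sin(u))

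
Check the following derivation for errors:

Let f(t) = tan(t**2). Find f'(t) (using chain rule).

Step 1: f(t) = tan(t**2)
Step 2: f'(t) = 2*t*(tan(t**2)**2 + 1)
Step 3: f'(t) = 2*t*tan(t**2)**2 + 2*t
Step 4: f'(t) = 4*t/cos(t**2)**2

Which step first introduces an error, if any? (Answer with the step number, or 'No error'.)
Step 4

Step 4 is incorrect due to a wrong coefficient.
The step shows: 4*t/cos(t**2)**2
The correct value should be: 2*t/cos(t**2)**2

Explanation: The coefficient 2 was incorrectly written as 4: the term 2*t/cos(t**2)**2 was incorrectly written as 4*t/cos(t**2)**2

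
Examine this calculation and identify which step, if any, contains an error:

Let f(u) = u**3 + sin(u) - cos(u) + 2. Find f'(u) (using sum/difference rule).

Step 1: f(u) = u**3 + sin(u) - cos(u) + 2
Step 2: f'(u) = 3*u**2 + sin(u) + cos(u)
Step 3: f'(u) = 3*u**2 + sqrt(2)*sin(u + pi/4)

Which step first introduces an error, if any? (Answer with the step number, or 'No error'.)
No error

All steps in this derivation are correct.
The final answer f'(u) = 3*u**2 + sqrt(2)*sin(u + pi/4) is valid.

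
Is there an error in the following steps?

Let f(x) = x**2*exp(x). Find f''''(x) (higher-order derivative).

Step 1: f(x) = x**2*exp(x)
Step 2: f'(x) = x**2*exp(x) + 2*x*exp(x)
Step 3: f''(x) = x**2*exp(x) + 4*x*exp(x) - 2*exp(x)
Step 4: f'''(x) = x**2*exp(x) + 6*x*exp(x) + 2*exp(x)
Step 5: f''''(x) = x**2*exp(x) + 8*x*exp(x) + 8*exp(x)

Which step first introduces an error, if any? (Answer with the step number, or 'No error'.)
Step 3

Step 3 is incorrect due to a sign flip.
The step shows: x**2*exp(x) + 4*x*exp(x) - 2*exp(x)
The correct value should be: x**2*exp(x) + 4*x*exp(x) + 2*exp(x)

Explanation: The sign of one term was flipped: the term 2*exp(x) was incorrectly written as -2*exp(x)
The later steps are derived from this incorrect expression, so the error originates in Step 3.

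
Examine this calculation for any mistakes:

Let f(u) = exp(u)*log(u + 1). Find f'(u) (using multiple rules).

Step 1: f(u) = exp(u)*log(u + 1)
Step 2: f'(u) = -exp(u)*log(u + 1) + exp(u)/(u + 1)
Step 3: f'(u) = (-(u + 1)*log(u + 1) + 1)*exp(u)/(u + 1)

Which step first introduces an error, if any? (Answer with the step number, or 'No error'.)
Step 2

Step 2 is incorrect due to a sign flip.
The step shows: -exp(u)*log(u + 1) + exp(u)/(u + 1)
The correct value should be: exp(u)*log(u + 1) + exp(u)/(u + 1)

Explanation: The sign of one term was flipped: the term exp(u)*log(u + 1) was incorrectly written as -exp(u)*log(u + 1)
The later steps are derived from this incorrect expression, so the error originates in Step 2.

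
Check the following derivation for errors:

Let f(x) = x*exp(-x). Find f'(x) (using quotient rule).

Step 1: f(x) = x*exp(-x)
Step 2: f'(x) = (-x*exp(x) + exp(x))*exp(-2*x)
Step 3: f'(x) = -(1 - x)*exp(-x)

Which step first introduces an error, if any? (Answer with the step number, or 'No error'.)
Step 3

Step 3 is incorrect due to a sign flip.
The step shows: -(1 - x)*exp(-x)
The correct value should be: (1 - x)*exp(-x)

Explanation: The sign of the whole expression was flipped: the term (1 - x)*exp(-x) was incorrectly written as -(1 - x)*exp(-x)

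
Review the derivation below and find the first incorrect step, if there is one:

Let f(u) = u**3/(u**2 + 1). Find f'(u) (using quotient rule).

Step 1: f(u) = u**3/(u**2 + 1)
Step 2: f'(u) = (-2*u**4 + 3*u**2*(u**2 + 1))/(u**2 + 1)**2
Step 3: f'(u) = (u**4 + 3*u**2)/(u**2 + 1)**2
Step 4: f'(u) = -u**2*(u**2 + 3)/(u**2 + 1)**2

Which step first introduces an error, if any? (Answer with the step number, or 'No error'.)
Step 4

Step 4 is incorrect due to a sign flip.
The step shows: -u**2*(u**2 + 3)/(u**2 + 1)**2
The correct value should be: u**2*(u**2 + 3)/(u**2 + 1)**2

Explanation: The sign of the whole expression was flipped: the term u**2*(u**2 + 3)/(u**2 + 1)**2 was incorrectly written as -u**2*(u**2 + 3)/(u**2 + 1)**2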